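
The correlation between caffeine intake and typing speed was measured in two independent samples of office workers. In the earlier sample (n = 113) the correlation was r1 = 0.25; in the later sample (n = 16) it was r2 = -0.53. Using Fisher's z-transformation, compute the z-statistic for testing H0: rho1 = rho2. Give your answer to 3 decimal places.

2.883

z1 = atanh(0.25) = 0.255413,  z2 = atanh(-0.53) = -0.590145
SE = √(1/(n1−3) + 1/(n2−3)) = √(1/110 + 1/13) = √(0.0090909 + 0.0769231) = √0.0860140 = 0.293281
z = (z1 − z2)/SE = (0.255413 − (-0.590145)) / 0.293281 = 0.845558 / 0.293281 = 2.883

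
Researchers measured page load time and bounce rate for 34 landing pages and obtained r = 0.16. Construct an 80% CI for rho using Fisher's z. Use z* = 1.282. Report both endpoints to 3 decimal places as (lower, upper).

Fisher z: z_r = atanh(r) = ½·ln((1+0.16)/(1−0.16)) = 0.161387
SE(z) = 1/√(n−3) = 1/√31 = 0.179605
80% ⇒ z* = 1.282; margin = 1.282·0.179605 = 0.230254
CI on z-scale: (-0.068867, 0.391641)
Back-transform: tanh(-0.068867) = -0.068758, tanh(0.391641) = 0.372774

(-0.069, 0.373)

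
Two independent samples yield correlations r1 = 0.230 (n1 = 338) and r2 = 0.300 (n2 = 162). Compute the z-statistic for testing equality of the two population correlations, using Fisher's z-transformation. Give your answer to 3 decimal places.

Fisher z-transforms: z1 = atanh(0.230) = 0.234189, z2 = atanh(0.300) = 0.309520; difference d = -0.075331
Var(d) = 1/335 + 1/159 = 0.0029851 + 0.0062893 = 0.0092744
z = d/√Var(d) = -0.075331 / √0.0092744 = -0.075331 / 0.096304 = -0.782

-0.782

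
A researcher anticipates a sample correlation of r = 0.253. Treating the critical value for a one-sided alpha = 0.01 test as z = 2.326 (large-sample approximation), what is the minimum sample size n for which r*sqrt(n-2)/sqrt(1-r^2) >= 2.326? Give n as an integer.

82

r√(n−2)/√(1−r²) ≥ 2.326  ⇔  n−2 ≥ (2.326)²·(1−r²)/r²
(1−r²)/r² = (1−0.064009)/0.064009 = 14.6228
n ≥ 2 + 5.410276·14.6228 = 2 + 79.1134 = 81.1134
⌈81.1134⌉ = 82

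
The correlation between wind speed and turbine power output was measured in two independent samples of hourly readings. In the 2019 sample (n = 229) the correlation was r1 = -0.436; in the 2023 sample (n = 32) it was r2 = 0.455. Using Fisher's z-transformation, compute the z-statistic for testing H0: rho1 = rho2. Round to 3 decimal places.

Fisher z-transforms: z1 = atanh(-0.436) = -0.467281, z2 = atanh(0.455) = 0.490988; difference d = -0.958269
Var(d) = 1/226 + 1/29 = 0.0044248 + 0.0344828 = 0.0389076
z = d/√Var(d) = -0.958269 / √0.0389076 = -0.958269 / 0.197250 = -4.858

-4.858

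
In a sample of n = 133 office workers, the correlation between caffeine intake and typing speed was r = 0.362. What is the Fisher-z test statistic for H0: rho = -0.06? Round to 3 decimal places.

5.008

Fisher z: atanh(0.362) = 0.379186, atanh(-0.06) = -0.060072
z = (z_r − z_0)·√(n−3) = (0.379186 − (-0.060072))·√130 = 0.439258 · 11.401754 = 5.008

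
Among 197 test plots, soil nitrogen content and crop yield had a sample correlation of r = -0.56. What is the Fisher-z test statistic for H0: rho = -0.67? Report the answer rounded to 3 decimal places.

2.478

z_r = atanh(-0.56) = -0.632833,  z_0 = atanh(-0.67) = -0.810743
SE = 1/√(n−3) = 1/√194 = 0.071796
z = (z_r − z_0)/SE = (-0.632833 − (-0.810743)) / 0.071796 = 0.177910 / 0.071796 = 2.478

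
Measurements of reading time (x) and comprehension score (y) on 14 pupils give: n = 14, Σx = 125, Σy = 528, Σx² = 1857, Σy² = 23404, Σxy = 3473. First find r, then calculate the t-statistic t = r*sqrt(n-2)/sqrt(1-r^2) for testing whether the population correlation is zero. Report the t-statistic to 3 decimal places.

-4.205

S_xy = nΣxy − ΣxΣy = 14·3473 − 125·528 = 48622 − 66000 = -17378
S_xx = nΣx² − (Σx)² = 14·1857 − 125² = 25998 − 15625 = 10373
S_yy = nΣy² − (Σy)² = 14·23404 − 528² = 327656 − 278784 = 48872
r = S_xy / √(S_xx·S_yy) = -17378 / √(10373·48872) = -17378 / √506949256 = -17378 / 22515.5337 = -0.7718
t = r·√(n−2)/√(1−r²) = -0.7718·√12 / √(1−0.595675) = -2.673594 / 0.635866 = -4.205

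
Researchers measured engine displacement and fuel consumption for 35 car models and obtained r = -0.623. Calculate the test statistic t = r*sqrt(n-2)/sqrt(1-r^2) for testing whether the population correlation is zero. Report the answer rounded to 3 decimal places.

1 − r² = 1 − 0.388129 = 0.611871;  √(1−r²) = 0.782222
√(n−2) = √33 = 5.744563
t = r·√(n−2)/√(1−r²) = -0.623 · 5.744563 / 0.782222 = -4.575

-4.575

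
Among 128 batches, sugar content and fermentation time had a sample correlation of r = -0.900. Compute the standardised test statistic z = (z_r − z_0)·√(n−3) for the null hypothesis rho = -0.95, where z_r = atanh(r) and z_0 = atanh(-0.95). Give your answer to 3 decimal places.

Fisher z: atanh(-0.900) = -1.472219, atanh(-0.95) = -1.831781
z = (z_r − z_0)·√(n−3) = (-1.472219 − (-1.831781))·√125 = 0.359562 · 11.180340 = 4.020

4.020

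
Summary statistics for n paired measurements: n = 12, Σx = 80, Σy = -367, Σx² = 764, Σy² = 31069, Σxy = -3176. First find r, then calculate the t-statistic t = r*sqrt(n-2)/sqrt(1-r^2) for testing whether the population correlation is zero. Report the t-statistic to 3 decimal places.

Numerator: nΣxy − (Σx)(Σy) = 12·(-3176) − (80)(-367) = -8752
Denominator: √[(nΣx²−(Σx)²)(nΣy²−(Σy)²)]
  nΣx²−(Σx)² = 12·764 − 6400 = 2768;  nΣy²−(Σy)² = 12·31069 − 134689 = 238139
  √(2768·238139) = √659168752 = 25674.2819
r = -8752 / 25674.2819 = -0.3409
t = r·√(n−2)/√(1−r²) = -0.3409·√10 / √(1−0.116213) = -1.078020 / 0.940099 = -1.147

-1.147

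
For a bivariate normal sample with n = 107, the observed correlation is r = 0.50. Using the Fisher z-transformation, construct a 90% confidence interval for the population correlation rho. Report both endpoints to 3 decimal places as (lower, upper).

z_r = atanh(0.50) = 0.549306;  SE = 1/√(n−3) = 1/√104 = 0.098058
z-limits: 0.549306 ± 1.645·0.098058 = 0.549306 ± 0.161305 = [0.388001, 0.710611]
ρ-limits: (tanh 0.388001, tanh 0.710611) = (0.370, 0.611)

(0.370, 0.611)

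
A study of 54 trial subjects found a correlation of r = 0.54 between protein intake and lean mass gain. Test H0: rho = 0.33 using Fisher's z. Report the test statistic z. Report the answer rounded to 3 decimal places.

1.866

Fisher z: atanh(0.54) = 0.604156, atanh(0.33) = 0.342828
z = (z_r − z_0)·√(n−3) = (0.604156 − 0.342828)·√51 = 0.261328 · 7.141428 = 1.866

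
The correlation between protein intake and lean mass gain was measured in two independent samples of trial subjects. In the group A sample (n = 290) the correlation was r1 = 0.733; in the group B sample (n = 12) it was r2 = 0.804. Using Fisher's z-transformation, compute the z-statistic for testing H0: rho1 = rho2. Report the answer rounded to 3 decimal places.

z1 = atanh(0.733) = 0.935180,  z2 = atanh(0.804) = 1.109824
SE = √(1/(n1−3) + 1/(n2−3)) = √(1/287 + 1/9) = √(0.0034843 + 0.1111111) = √0.1145954 = 0.338519
z = (z1 − z2)/SE = (0.935180 − 1.109824) / 0.338519 = -0.174644 / 0.338519 = -0.516

-0.516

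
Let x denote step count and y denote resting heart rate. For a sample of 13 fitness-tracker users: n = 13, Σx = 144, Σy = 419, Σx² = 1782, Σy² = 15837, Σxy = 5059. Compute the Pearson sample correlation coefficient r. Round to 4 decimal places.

0.6327

S_xy = nΣxy − ΣxΣy = 13·5059 − 144·419 = 65767 − 60336 = 5431
S_xx = nΣx² − (Σx)² = 13·1782 − 144² = 23166 − 20736 = 2430
S_yy = nΣy² − (Σy)² = 13·15837 − 419² = 205881 − 175561 = 30320
r = S_xy / √(S_xx·S_yy) = 5431 / √(2430·30320) = 5431 / √73677600 = 5431 / 8583.5657 = 0.6327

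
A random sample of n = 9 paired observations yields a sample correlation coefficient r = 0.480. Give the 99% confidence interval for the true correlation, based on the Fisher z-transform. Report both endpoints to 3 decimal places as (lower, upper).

z_r = atanh(0.480) = 0.522984;  SE = 1/√(n−3) = 1/√6 = 0.408248
z-limits: 0.522984 ± 2.576·0.408248 = 0.522984 ± 1.051647 = [-0.528663, 1.574631]
ρ-limits: (tanh -0.528663, tanh 1.574631) = (-0.484, 0.918)

(-0.484, 0.918)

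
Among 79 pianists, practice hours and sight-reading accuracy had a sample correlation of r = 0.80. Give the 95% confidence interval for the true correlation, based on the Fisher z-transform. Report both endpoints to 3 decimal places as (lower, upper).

(0.703, 0.868)

Fisher z: z_r = atanh(r) = ½·ln((1+0.80)/(1−0.80)) = 1.098612
SE(z) = 1/√(n−3) = 1/√76 = 0.114708
95% ⇒ z* = 1.960; margin = 1.960·0.114708 = 0.224828
CI on z-scale: (0.873784, 1.323440)
Back-transform: tanh(0.873784) = 0.703292, tanh(1.323440) = 0.867637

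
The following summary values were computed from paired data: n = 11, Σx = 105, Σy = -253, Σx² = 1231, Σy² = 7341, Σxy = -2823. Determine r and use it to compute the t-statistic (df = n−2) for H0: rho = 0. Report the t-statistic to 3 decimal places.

-2.872

S_xy = nΣxy − ΣxΣy = 11·(-2823) − 105·(-253) = -31053 − (-26565) = -4488
S_xx = nΣx² − (Σx)² = 11·1231 − 105² = 13541 − 11025 = 2516
S_yy = nΣy² − (Σy)² = 11·7341 − (-253)² = 80751 − 64009 = 16742
r = S_xy / √(S_xx·S_yy) = -4488 / √(2516·16742) = -4488 / √42122872 = -4488 / 6490.2136 = -0.6915
t = r·√(n−2)/√(1−r²) = -0.6915·√9 / √(1−0.478172) = -2.074500 / 0.722377 = -2.872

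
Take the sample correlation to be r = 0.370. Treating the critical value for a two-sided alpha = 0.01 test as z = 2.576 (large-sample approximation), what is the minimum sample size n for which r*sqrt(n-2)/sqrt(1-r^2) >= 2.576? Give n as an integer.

44

Need r·√(n−2)/√(1−r²) ≥ 2.576
√(n−2) ≥ 2.576·√(1−0.136900) / 0.370 = 2.576·0.929032 / 0.370 = 6.4681
n−2 ≥ 41.8363  ⇒  n ≥ 43.8363
Smallest integer n = 44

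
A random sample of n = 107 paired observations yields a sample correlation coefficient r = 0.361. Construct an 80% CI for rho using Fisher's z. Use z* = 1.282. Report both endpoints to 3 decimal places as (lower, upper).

(0.247, 0.465)

Fisher z: z_r = atanh(r) = ½·ln((1+0.361)/(1−0.361)) = 0.378035
SE(z) = 1/√(n−3) = 1/√104 = 0.098058
80% ⇒ z* = 1.282; margin = 1.282·0.098058 = 0.125710
CI on z-scale: (0.252325, 0.503745)
Back-transform: tanh(0.252325) = 0.247103, tanh(0.503745) = 0.465057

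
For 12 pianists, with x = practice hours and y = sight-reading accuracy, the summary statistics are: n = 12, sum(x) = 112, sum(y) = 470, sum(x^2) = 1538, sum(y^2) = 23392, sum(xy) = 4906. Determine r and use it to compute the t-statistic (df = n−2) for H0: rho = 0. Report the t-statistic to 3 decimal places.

1.111

S_xy = nΣxy − ΣxΣy = 12·4906 − 112·470 = 58872 − 52640 = 6232
S_xx = nΣx² − (Σx)² = 12·1538 − 112² = 18456 − 12544 = 5912
S_yy = nΣy² − (Σy)² = 12·23392 − 470² = 280704 − 220900 = 59804
r = S_xy / √(S_xx·S_yy) = 6232 / √(5912·59804) = 6232 / √353561248 = 6232 / 18803.2244 = 0.3314
t = r·√(n−2)/√(1−r²) = 0.3314·√10 / √(1−0.109826) = 1.047979 / 0.943490 = 1.111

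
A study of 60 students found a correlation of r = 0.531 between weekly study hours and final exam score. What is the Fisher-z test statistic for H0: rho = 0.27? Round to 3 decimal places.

2.376

Fisher z: atanh(0.531) = 0.591537, atanh(0.27) = 0.276864
z = (z_r − z_0)·√(n−3) = (0.591537 − 0.276864)·√57 = 0.314673 · 7.549834 = 2.376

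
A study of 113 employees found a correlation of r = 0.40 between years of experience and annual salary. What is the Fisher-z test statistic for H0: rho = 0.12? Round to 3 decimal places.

3.179

Fisher z: atanh(0.40) = 0.423649, atanh(0.12) = 0.120581
z = (z_r − z_0)·√(n−3) = (0.423649 − 0.120581)·√110 = 0.303068 · 10.488088 = 3.179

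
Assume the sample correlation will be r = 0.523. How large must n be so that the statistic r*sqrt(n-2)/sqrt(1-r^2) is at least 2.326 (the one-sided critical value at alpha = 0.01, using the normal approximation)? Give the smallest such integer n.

Need r·√(n−2)/√(1−r²) ≥ 2.326
√(n−2) ≥ 2.326·√(1−0.273529) / 0.523 = 2.326·0.852333 / 0.523 = 3.7907
n−2 ≥ 14.3694  ⇒  n ≥ 16.3694
Smallest integer n = 17

17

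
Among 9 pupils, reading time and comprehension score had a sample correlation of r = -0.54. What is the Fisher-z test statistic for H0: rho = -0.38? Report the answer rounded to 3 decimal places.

z_r = atanh(-0.54) = -0.604156,  z_0 = atanh(-0.38) = -0.400060
SE = 1/√(n−3) = 1/√6 = 0.408248
z = (z_r − z_0)/SE = (-0.604156 − (-0.400060)) / 0.408248 = -0.204096 / 0.408248 = -0.500

-0.500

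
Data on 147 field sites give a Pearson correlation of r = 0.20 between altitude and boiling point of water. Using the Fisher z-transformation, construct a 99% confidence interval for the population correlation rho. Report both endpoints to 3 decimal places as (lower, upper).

Fisher z: z_r = atanh(r) = ½·ln((1+0.20)/(1−0.20)) = 0.202733
SE(z) = 1/√(n−3) = 1/√144 = 0.083333
99% ⇒ z* = 2.576; margin = 2.576·0.083333 = 0.214666
CI on z-scale: (-0.011933, 0.417399)
Back-transform: tanh(-0.011933) = -0.011932, tanh(0.417399) = 0.394737

(-0.012, 0.395)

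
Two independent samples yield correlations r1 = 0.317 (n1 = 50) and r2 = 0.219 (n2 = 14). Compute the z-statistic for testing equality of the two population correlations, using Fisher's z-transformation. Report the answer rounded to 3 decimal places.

Fisher z-transforms: z1 = atanh(0.317) = 0.328308, z2 = atanh(0.219) = 0.222605; difference d = 0.105703
Var(d) = 1/47 + 1/11 = 0.0212766 + 0.0909091 = 0.1121857
z = d/√Var(d) = 0.105703 / √0.1121857 = 0.105703 / 0.334941 = 0.316

0.316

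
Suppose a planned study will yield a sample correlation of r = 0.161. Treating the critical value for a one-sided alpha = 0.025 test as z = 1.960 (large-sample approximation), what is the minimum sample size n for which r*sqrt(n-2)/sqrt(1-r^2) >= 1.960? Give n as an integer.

Need r·√(n−2)/√(1−r²) ≥ 1.960
√(n−2) ≥ 1.960·√(1−0.025921) / 0.161 = 1.960·0.986954 / 0.161 = 12.0151
n−2 ≥ 144.3626  ⇒  n ≥ 146.3626
Smallest integer n = 147

147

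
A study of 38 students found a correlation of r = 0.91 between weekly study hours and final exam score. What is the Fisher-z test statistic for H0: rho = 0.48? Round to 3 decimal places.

5.943

z_r = atanh(0.91) = 1.527524,  z_0 = atanh(0.48) = 0.522984
SE = 1/√(n−3) = 1/√35 = 0.169031
z = (z_r − z_0)/SE = (1.527524 − 0.522984) / 0.169031 = 1.004540 / 0.169031 = 5.943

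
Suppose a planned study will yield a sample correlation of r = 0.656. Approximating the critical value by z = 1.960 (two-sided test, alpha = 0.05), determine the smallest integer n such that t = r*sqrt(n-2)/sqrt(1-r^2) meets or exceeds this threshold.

8

r√(n−2)/√(1−r²) ≥ 1.960  ⇔  n−2 ≥ (1.960)²·(1−r²)/r²
(1−r²)/r² = (1−0.430336)/0.430336 = 1.3238
n ≥ 2 + 3.8416·1.3238 = 2 + 5.0855 = 7.0855
⌈7.0855⌉ = 8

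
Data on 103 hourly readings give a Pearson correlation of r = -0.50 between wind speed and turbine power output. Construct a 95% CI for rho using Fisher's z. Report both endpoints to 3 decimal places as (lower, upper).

z_r = atanh(-0.50) = -0.549306;  SE = 1/√(n−3) = 1/√100 = 0.100000
z-limits: -0.549306 ± 1.960·0.100000 = -0.549306 ± 0.196000 = [-0.745306, -0.353306]
ρ-limits: (tanh -0.745306, tanh -0.353306) = (-0.632, -0.339)

(-0.632, -0.339)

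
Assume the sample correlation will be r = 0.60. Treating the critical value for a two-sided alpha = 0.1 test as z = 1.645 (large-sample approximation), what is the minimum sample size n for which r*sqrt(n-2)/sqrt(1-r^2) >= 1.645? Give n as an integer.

r√(n−2)/√(1−r²) ≥ 1.645  ⇔  n−2 ≥ (1.645)²·(1−r²)/r²
(1−r²)/r² = (1−0.3600)/0.3600 = 1.7778
n ≥ 2 + 2.706025·1.7778 = 2 + 4.8108 = 6.8108
⌈6.8108⌉ = 7

7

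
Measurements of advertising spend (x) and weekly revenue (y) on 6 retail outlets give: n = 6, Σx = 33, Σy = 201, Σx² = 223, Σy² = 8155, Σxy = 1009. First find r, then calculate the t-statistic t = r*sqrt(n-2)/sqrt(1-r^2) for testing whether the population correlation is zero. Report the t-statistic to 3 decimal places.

Numerator: nΣxy − (Σx)(Σy) = 6·1009 − (33)(201) = -579
Denominator: √[(nΣx²−(Σx)²)(nΣy²−(Σy)²)]
  nΣx²−(Σx)² = 6·223 − 1089 = 249;  nΣy²−(Σy)² = 6·8155 − 40401 = 8529
  √(249·8529) = √2123721 = 1457.2992
r = -579 / 1457.2992 = -0.3973
t = r·√(n−2)/√(1−r²) = -0.3973·√4 / √(1−0.157847) = -0.794600 / 0.917689 = -0.866

-0.866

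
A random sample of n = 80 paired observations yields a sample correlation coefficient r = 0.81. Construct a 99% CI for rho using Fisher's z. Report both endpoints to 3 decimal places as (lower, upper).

Fisher z: z_r = atanh(r) = ½·ln((1+0.81)/(1−0.81)) = 1.127029
SE(z) = 1/√(n−3) = 1/√77 = 0.113961
99% ⇒ z* = 2.576; margin = 2.576·0.113961 = 0.293564
CI on z-scale: (0.833465, 1.420593)
Back-transform: tanh(0.833465) = 0.682332, tanh(1.420593) = 0.889723

(0.682, 0.890)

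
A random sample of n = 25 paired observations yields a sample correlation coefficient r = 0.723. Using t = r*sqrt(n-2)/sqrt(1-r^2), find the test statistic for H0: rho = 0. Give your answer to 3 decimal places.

5.019

t = r·√(n−2) / √(1−r²) with r = 0.723, n = 25
  = 0.723·√23 / √(1 − 0.522729)
  = 0.723·4.795832 / 0.690848
  = 3.467387 / 0.690848 = 5.019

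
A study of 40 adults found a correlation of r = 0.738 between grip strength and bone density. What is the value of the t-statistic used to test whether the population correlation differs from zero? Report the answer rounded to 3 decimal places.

1 − r² = 1 − 0.544644 = 0.455356;  √(1−r²) = 0.674801
√(n−2) = √38 = 6.164414
t = r·√(n−2)/√(1−r²) = 0.738 · 6.164414 / 0.674801 = 6.742

6.742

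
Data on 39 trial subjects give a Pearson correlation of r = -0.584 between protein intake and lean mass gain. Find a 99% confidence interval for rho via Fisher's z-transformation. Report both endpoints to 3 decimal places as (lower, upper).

z_r = atanh(-0.584) = -0.668512;  SE = 1/√(n−3) = 1/√36 = 0.166667
z-limits: -0.668512 ± 2.576·0.166667 = -0.668512 ± 0.429334 = [-1.097846, -0.239178]
ρ-limits: (tanh -1.097846, tanh -0.239178) = (-0.800, -0.235)

(-0.800, -0.235)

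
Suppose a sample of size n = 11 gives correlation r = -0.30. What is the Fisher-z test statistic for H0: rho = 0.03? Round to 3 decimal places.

z_r = atanh(-0.30) = -0.309520,  z_0 = atanh(0.03) = 0.030009
SE = 1/√(n−3) = 1/√8 = 0.353553
z = (z_r − z_0)/SE = (-0.309520 − 0.030009) / 0.353553 = -0.339529 / 0.353553 = -0.960

-0.960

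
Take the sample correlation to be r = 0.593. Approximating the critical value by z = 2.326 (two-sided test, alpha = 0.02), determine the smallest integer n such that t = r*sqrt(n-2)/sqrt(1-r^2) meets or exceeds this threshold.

Need r·√(n−2)/√(1−r²) ≥ 2.326
√(n−2) ≥ 2.326·√(1−0.351649) / 0.593 = 2.326·0.805202 / 0.593 = 3.1583
n−2 ≥ 9.9749  ⇒  n ≥ 11.9749
Smallest integer n = 12

12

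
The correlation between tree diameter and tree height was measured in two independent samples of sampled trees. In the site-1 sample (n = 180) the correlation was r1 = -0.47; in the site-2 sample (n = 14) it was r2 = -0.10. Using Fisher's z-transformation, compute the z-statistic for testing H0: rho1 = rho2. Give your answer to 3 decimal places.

-1.319

z1 = atanh(-0.47) = -0.510070,  z2 = atanh(-0.10) = -0.100335
SE = √(1/(n1−3) + 1/(n2−3)) = √(1/177 + 1/11) = √(0.0056497 + 0.0909091) = √0.0965588 = 0.310739
z = (z1 − z2)/SE = (-0.510070 − (-0.100335)) / 0.310739 = -0.409735 / 0.310739 = -1.319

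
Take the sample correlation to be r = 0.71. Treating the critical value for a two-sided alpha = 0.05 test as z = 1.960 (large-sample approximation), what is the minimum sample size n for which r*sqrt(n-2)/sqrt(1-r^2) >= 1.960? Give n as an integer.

Need r·√(n−2)/√(1−r²) ≥ 1.960
√(n−2) ≥ 1.960·√(1−0.5041) / 0.71 = 1.960·0.704202 / 0.71 = 1.9440
n−2 ≥ 3.7791  ⇒  n ≥ 5.7791
Smallest integer n = 6

6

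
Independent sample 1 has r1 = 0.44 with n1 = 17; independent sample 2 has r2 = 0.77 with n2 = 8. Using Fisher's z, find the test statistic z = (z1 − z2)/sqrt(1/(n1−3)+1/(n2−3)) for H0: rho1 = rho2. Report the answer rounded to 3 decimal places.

-1.052

Fisher z-transforms: z1 = atanh(0.44) = 0.472231, z2 = atanh(0.77) = 1.020328; difference d = -0.548097
Var(d) = 1/14 + 1/5 = 0.0714286 + 0.2000000 = 0.2714286
z = d/√Var(d) = -0.548097 / √0.2714286 = -0.548097 / 0.520988 = -1.052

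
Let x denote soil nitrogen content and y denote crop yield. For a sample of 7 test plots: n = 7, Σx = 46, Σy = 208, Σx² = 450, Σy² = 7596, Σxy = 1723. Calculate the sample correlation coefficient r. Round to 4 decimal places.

Numerator: nΣxy − (Σx)(Σy) = 7·1723 − (46)(208) = 2493
Denominator: √[(nΣx²−(Σx)²)(nΣy²−(Σy)²)]
  nΣx²−(Σx)² = 7·450 − 2116 = 1034;  nΣy²−(Σy)² = 7·7596 − 43264 = 9908
  √(1034·9908) = √10244872 = 3200.7612
r = 2493 / 3200.7612 = 0.7789

0.7789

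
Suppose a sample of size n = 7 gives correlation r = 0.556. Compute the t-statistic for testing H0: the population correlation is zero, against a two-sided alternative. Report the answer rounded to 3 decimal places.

1 − r² = 1 − 0.309136 = 0.690864;  √(1−r²) = 0.831182
√(n−2) = √5 = 2.236068
t = r·√(n−2)/√(1−r²) = 0.556 · 2.236068 / 0.831182 = 1.496

1.496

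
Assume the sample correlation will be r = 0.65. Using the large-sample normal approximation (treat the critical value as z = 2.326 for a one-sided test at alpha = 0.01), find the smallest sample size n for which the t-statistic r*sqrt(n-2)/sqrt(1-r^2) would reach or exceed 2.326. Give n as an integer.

r√(n−2)/√(1−r²) ≥ 2.326  ⇔  n−2 ≥ (2.326)²·(1−r²)/r²
(1−r²)/r² = (1−0.4225)/0.4225 = 1.3669
n ≥ 2 + 5.410276·1.3669 = 2 + 7.3953 = 9.3953
⌈9.3953⌉ = 10

10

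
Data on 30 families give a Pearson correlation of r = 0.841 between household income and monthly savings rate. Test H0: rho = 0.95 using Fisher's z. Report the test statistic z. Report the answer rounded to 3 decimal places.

-3.155

z_r = atanh(0.841) = 1.224580,  z_0 = atanh(0.95) = 1.831781
SE = 1/√(n−3) = 1/√27 = 0.192450
z = (z_r − z_0)/SE = (1.224580 − 1.831781) / 0.192450 = -0.607201 / 0.192450 = -3.155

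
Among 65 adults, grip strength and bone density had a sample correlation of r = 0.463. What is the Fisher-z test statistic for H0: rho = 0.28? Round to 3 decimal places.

1.681

z_r = atanh(0.463) = 0.501123,  z_0 = atanh(0.28) = 0.287682
SE = 1/√(n−3) = 1/√62 = 0.127000
z = (z_r − z_0)/SE = (0.501123 − 0.287682) / 0.127000 = 0.213441 / 0.127000 = 1.681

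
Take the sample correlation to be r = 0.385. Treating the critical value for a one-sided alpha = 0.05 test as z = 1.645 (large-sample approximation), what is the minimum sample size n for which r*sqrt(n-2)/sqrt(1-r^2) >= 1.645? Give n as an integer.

r√(n−2)/√(1−r²) ≥ 1.645  ⇔  n−2 ≥ (1.645)²·(1−r²)/r²
(1−r²)/r² = (1−0.148225)/0.148225 = 5.7465
n ≥ 2 + 2.706025·5.7465 = 2 + 15.5502 = 17.5502
⌈17.5502⌉ = 18

18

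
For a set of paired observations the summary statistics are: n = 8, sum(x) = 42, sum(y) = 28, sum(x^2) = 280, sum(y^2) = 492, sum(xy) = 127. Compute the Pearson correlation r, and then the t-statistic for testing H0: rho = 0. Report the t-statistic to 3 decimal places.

S_xy = nΣxy − ΣxΣy = 8·127 − 42·28 = 1016 − 1176 = -160
S_xx = nΣx² − (Σx)² = 8·280 − 42² = 2240 − 1764 = 476
S_yy = nΣy² − (Σy)² = 8·492 − 28² = 3936 − 784 = 3152
r = S_xy / √(S_xx·S_yy) = -160 / √(476·3152) = -160 / √1500352 = -160 / 1224.8886 = -0.1306
t = r·√(n−2)/√(1−r²) = -0.1306·√6 / √(1−0.017056) = -0.319903 / 0.991435 = -0.323

-0.323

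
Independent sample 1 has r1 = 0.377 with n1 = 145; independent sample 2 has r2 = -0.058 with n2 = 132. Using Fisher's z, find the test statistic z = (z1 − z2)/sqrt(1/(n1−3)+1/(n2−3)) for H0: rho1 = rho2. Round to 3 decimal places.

3.738

z1 = atanh(0.377) = 0.396558,  z2 = atanh(-0.058) = -0.058065
SE = √(1/(n1−3) + 1/(n2−3)) = √(1/142 + 1/129) = √(0.0070423 + 0.0077519) = √0.0147942 = 0.121631
z = (z1 − z2)/SE = (0.396558 − (-0.058065)) / 0.121631 = 0.454623 / 0.121631 = 3.738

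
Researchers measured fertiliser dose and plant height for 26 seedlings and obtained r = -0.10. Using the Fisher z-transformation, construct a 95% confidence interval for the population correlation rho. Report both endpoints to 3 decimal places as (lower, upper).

(-0.469, 0.299)

Fisher z: z_r = atanh(r) = ½·ln((1+(-0.10))/(1−(-0.10))) = -0.100335
SE(z) = 1/√(n−3) = 1/√23 = 0.208514
95% ⇒ z* = 1.960; margin = 1.960·0.208514 = 0.408687
CI on z-scale: (-0.509022, 0.308352)
Back-transform: tanh(-0.509022) = -0.469183, tanh(0.308352) = 0.298937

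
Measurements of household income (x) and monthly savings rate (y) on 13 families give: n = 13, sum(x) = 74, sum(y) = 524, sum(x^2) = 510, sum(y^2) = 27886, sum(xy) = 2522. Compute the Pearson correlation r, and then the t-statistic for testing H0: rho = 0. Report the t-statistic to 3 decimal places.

Numerator: nΣxy − (Σx)(Σy) = 13·2522 − (74)(524) = -5990
Denominator: √[(nΣx²−(Σx)²)(nΣy²−(Σy)²)]
  nΣx²−(Σx)² = 13·510 − 5476 = 1154;  nΣy²−(Σy)² = 13·27886 − 274576 = 87942
  √(1154·87942) = √101485068 = 10073.9797
r = -5990 / 10073.9797 = -0.5946
t = r·√(n−2)/√(1−r²) = -0.5946·√11 / √(1−0.353549) = -1.972065 / 0.804022 = -2.453

-2.453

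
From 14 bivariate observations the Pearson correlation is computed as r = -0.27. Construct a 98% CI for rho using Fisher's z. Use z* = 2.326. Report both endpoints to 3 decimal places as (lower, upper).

Fisher z: z_r = atanh(r) = ½·ln((1+(-0.27))/(1−(-0.27))) = -0.276864
SE(z) = 1/√(n−3) = 1/√11 = 0.301511
98% ⇒ z* = 2.326; margin = 2.326·0.301511 = 0.701315
CI on z-scale: (-0.978179, 0.424451)
Back-transform: tanh(-0.978179) = -0.752277, tanh(0.424451) = 0.400674

(-0.752, 0.401)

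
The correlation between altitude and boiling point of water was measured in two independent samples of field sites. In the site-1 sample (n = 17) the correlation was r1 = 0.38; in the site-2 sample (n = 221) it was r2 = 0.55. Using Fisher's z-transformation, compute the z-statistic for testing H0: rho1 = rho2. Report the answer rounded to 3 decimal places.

-0.792

z1 = atanh(0.38) = 0.400060,  z2 = atanh(0.55) = 0.618381
SE = √(1/(n1−3) + 1/(n2−3)) = √(1/14 + 1/218) = √(0.0714286 + 0.0045872) = √0.0760158 = 0.275710
z = (z1 − z2)/SE = (0.400060 − 0.618381) / 0.275710 = -0.218321 / 0.275710 = -0.792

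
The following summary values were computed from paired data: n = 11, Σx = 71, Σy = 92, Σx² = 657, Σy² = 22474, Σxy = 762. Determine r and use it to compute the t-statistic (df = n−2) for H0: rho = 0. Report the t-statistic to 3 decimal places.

Numerator: nΣxy − (Σx)(Σy) = 11·762 − (71)(92) = 1850
Denominator: √[(nΣx²−(Σx)²)(nΣy²−(Σy)²)]
  nΣx²−(Σx)² = 11·657 − 5041 = 2186;  nΣy²−(Σy)² = 11·22474 − 8464 = 238750
  √(2186·238750) = √521907500 = 22845.2949
r = 1850 / 22845.2949 = 0.0810
t = r·√(n−2)/√(1−r²) = 0.0810·√9 / √(1−0.006561) = 0.243000 / 0.996714 = 0.244

0.244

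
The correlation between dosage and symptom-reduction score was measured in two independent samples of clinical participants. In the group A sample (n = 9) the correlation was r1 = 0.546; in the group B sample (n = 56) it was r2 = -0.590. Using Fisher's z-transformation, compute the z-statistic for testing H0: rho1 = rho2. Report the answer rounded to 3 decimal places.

2.996

z1 = atanh(0.546) = 0.612665,  z2 = atanh(-0.590) = -0.677666
SE = √(1/(n1−3) + 1/(n2−3)) = √(1/6 + 1/53) = √(0.1666667 + 0.0188679) = √0.1855346 = 0.430737
z = (z1 − z2)/SE = (0.612665 − (-0.677666)) / 0.430737 = 1.290331 / 0.430737 = 2.996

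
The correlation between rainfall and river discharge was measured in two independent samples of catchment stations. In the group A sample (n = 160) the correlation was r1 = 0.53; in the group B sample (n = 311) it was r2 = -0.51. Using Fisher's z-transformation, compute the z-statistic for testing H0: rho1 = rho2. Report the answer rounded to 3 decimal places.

11.757

Fisher z-transforms: z1 = atanh(0.53) = 0.590145, z2 = atanh(-0.51) = -0.562730; difference d = 1.152875
Var(d) = 1/157 + 1/308 = 0.0063694 + 0.0032468 = 0.0096162
z = d/√Var(d) = 1.152875 / √0.0096162 = 1.152875 / 0.098062 = 11.757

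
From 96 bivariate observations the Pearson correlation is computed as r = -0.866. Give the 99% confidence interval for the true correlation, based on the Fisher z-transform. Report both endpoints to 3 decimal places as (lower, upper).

Fisher z: z_r = atanh(r) = ½·ln((1+(-0.866))/(1−(-0.866))) = -1.316856
SE(z) = 1/√(n−3) = 1/√93 = 0.103695
99% ⇒ z* = 2.576; margin = 2.576·0.103695 = 0.267118
CI on z-scale: (-1.583974, -1.049738)
Back-transform: tanh(-1.583974) = -0.919220, tanh(-1.049738) = -0.781704

(-0.919, -0.782)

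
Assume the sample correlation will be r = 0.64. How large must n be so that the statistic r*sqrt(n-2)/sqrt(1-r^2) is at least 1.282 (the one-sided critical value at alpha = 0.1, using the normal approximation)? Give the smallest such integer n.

Need r·√(n−2)/√(1−r²) ≥ 1.282
√(n−2) ≥ 1.282·√(1−0.4096) / 0.64 = 1.282·0.768375 / 0.64 = 1.5392
n−2 ≥ 2.3691  ⇒  n ≥ 4.3691
Smallest integer n = 5

5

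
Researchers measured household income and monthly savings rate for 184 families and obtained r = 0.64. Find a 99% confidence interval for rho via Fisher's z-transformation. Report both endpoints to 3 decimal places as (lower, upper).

(0.513, 0.740)

Fisher z: z_r = atanh(r) = ½·ln((1+0.64)/(1−0.64)) = 0.758174
SE(z) = 1/√(n−3) = 1/√181 = 0.074329
99% ⇒ z* = 2.576; margin = 2.576·0.074329 = 0.191472
CI on z-scale: (0.566702, 0.949646)
Back-transform: tanh(0.566702) = 0.512933, tanh(0.949646) = 0.739623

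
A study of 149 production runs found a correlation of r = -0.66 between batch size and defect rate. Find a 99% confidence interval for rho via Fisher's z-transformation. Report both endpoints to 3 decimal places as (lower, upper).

z_r = atanh(-0.66) = -0.792814;  SE = 1/√(n−3) = 1/√146 = 0.082761
z-limits: -0.792814 ± 2.576·0.082761 = -0.792814 ± 0.213192 = [-1.006006, -0.579622]
ρ-limits: (tanh -1.006006, tanh -0.579622) = (-0.764, -0.522)

(-0.764, -0.522)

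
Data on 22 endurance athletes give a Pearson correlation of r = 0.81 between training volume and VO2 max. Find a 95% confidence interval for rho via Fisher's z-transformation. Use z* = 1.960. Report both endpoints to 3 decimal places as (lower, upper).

(0.590, 0.918)

Fisher z: z_r = atanh(r) = ½·ln((1+0.81)/(1−0.81)) = 1.127029
SE(z) = 1/√(n−3) = 1/√19 = 0.229416
95% ⇒ z* = 1.960; margin = 1.960·0.229416 = 0.449655
CI on z-scale: (0.677374, 1.576684)
Back-transform: tanh(0.677374) = 0.589810, tanh(1.576684) = 0.918082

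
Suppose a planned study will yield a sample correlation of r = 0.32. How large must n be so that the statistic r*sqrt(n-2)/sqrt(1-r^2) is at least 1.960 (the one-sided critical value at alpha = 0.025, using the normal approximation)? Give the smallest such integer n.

36

r√(n−2)/√(1−r²) ≥ 1.960  ⇔  n−2 ≥ (1.960)²·(1−r²)/r²
(1−r²)/r² = (1−0.1024)/0.1024 = 8.7656
n ≥ 2 + 3.8416·8.7656 = 2 + 33.6739 = 35.6739
⌈35.6739⌉ = 36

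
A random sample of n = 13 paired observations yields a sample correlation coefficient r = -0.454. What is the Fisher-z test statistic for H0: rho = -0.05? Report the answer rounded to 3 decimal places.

-1.390

z_r = atanh(-0.454) = -0.489727,  z_0 = atanh(-0.05) = -0.050042
SE = 1/√(n−3) = 1/√10 = 0.316228
z = (z_r − z_0)/SE = (-0.489727 − (-0.050042)) / 0.316228 = -0.439685 / 0.316228 = -1.390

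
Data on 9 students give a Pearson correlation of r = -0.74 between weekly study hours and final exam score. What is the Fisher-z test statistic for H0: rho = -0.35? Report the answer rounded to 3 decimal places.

-1.433

z_r = atanh(-0.74) = -0.950479,  z_0 = atanh(-0.35) = -0.365444
SE = 1/√(n−3) = 1/√6 = 0.408248
z = (z_r − z_0)/SE = (-0.950479 − (-0.365444)) / 0.408248 = -0.585035 / 0.408248 = -1.433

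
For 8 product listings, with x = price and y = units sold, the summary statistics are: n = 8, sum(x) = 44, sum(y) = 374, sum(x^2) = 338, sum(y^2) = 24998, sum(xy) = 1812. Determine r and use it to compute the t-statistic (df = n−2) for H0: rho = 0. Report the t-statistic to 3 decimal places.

Numerator: nΣxy − (Σx)(Σy) = 8·1812 − (44)(374) = -1960
Denominator: √[(nΣx²−(Σx)²)(nΣy²−(Σy)²)]
  nΣx²−(Σx)² = 8·338 − 1936 = 768;  nΣy²−(Σy)² = 8·24998 − 139876 = 60108
  √(768·60108) = √46162944 = 6794.3318
r = -1960 / 6794.3318 = -0.2885
t = r·√(n−2)/√(1−r²) = -0.2885·√6 / √(1−0.083232) = -0.706678 / 0.957480 = -0.738

-0.738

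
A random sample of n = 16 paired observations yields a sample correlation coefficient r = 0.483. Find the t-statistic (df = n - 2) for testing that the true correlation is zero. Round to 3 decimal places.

2.064

1 − r² = 1 − 0.233289 = 0.766711;  √(1−r²) = 0.875620
√(n−2) = √14 = 3.741657
t = r·√(n−2)/√(1−r²) = 0.483 · 3.741657 / 0.875620 = 2.064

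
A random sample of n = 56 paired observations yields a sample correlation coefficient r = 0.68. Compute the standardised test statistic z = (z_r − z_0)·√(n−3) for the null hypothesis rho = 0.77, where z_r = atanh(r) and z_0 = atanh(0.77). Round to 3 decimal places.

z_r = atanh(0.68) = 0.829114,  z_0 = atanh(0.77) = 1.020328
SE = 1/√(n−3) = 1/√53 = 0.137361
z = (z_r − z_0)/SE = (0.829114 − 1.020328) / 0.137361 = -0.191214 / 0.137361 = -1.392

-1.392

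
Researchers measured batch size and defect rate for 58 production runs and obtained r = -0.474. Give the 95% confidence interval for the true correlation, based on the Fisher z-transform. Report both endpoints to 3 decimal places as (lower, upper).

z_r = atanh(-0.474) = -0.515217;  SE = 1/√(n−3) = 1/√55 = 0.134840
z-limits: -0.515217 ± 1.960·0.134840 = -0.515217 ± 0.264286 = [-0.779503, -0.250931]
ρ-limits: (tanh -0.779503, tanh -0.250931) = (-0.652, -0.246)

(-0.652, -0.246)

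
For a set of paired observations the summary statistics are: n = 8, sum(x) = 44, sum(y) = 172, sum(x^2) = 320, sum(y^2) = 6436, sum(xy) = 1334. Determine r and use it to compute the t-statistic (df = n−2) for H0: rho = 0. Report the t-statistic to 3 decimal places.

3.786

Numerator: nΣxy − (Σx)(Σy) = 8·1334 − (44)(172) = 3104
Denominator: √[(nΣx²−(Σx)²)(nΣy²−(Σy)²)]
  nΣx²−(Σx)² = 8·320 − 1936 = 624;  nΣy²−(Σy)² = 8·6436 − 29584 = 21904
  √(624·21904) = √13668096 = 3697.0388
r = 3104 / 3697.0388 = 0.8396
t = r·√(n−2)/√(1−r²) = 0.8396·√6 / √(1−0.704928) = 2.056592 / 0.543205 = 3.786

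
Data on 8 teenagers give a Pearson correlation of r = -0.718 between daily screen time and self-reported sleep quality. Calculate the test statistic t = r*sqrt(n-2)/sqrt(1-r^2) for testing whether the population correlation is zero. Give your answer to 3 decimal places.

-2.527

t = r·√(n−2) / √(1−r²) with r = -0.718, n = 8
  = -0.718·√6 / √(1 − 0.515524)
  = -0.718·2.449490 / 0.696043
  = -1.758734 / 0.696043 = -2.527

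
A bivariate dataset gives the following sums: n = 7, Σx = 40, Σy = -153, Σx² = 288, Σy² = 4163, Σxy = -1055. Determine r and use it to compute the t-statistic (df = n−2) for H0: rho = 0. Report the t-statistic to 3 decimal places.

Numerator: nΣxy − (Σx)(Σy) = 7·(-1055) − (40)(-153) = -1265
Denominator: √[(nΣx²−(Σx)²)(nΣy²−(Σy)²)]
  nΣx²−(Σx)² = 7·288 − 1600 = 416;  nΣy²−(Σy)² = 7·4163 − 23409 = 5732
  √(416·5732) = √2384512 = 1544.1865
r = -1265 / 1544.1865 = -0.8192
t = r·√(n−2)/√(1−r²) = -0.8192·√5 / √(1−0.671089) = -1.831787 / 0.573508 = -3.194

-3.194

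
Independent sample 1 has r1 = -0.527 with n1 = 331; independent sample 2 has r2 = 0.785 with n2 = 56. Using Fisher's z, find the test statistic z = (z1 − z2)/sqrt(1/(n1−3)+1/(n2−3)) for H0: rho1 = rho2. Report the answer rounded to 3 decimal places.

z1 = atanh(-0.527) = -0.585982,  z2 = atanh(0.785) = 1.058268
SE = √(1/(n1−3) + 1/(n2−3)) = √(1/328 + 1/53) = √(0.0030488 + 0.0188679) = √0.0219167 = 0.148043
z = (z1 − z2)/SE = (-0.585982 − 1.058268) / 0.148043 = -1.644250 / 0.148043 = -11.107

-11.107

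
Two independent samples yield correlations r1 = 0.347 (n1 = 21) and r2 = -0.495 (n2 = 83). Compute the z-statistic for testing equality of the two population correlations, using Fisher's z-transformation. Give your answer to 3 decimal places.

Fisher z-transforms: z1 = atanh(0.347) = 0.362029, z2 = atanh(-0.495) = -0.542662; difference d = 0.904691
Var(d) = 1/18 + 1/80 = 0.0555556 + 0.0125000 = 0.0680556
z = d/√Var(d) = 0.904691 / √0.0680556 = 0.904691 / 0.260875 = 3.468

3.468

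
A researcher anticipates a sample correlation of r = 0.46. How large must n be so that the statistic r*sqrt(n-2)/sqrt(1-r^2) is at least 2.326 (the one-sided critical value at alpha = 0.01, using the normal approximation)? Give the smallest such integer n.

r√(n−2)/√(1−r²) ≥ 2.326  ⇔  n−2 ≥ (2.326)²·(1−r²)/r²
(1−r²)/r² = (1−0.2116)/0.2116 = 3.7259
n ≥ 2 + 5.410276·3.7259 = 2 + 20.1581 = 22.1581
⌈22.1581⌉ = 23

23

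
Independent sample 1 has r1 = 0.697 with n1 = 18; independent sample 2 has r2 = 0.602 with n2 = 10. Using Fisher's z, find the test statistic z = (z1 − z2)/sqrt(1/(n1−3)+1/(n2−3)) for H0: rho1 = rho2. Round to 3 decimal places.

0.361

Fisher z-transforms: z1 = atanh(0.697) = 0.861442, z2 = atanh(0.602) = 0.696278; difference d = 0.165164
Var(d) = 1/15 + 1/7 = 0.0666667 + 0.1428571 = 0.2095238
z = d/√Var(d) = 0.165164 / √0.2095238 = 0.165164 / 0.457738 = 0.361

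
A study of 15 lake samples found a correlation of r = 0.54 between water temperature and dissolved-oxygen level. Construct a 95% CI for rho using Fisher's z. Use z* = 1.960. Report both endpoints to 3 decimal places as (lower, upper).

(0.038, 0.824)

Fisher z: z_r = atanh(r) = ½·ln((1+0.54)/(1−0.54)) = 0.604156
SE(z) = 1/√(n−3) = 1/√12 = 0.288675
95% ⇒ z* = 1.960; margin = 1.960·0.288675 = 0.565803
CI on z-scale: (0.038353, 1.169959)
Back-transform: tanh(0.038353) = 0.038334, tanh(1.169959) = 0.824259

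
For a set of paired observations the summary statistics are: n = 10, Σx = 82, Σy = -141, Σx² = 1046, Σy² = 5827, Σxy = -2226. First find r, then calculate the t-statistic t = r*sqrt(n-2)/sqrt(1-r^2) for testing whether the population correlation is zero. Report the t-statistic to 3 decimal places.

Numerator: nΣxy − (Σx)(Σy) = 10·(-2226) − (82)(-141) = -10698
Denominator: √[(nΣx²−(Σx)²)(nΣy²−(Σy)²)]
  nΣx²−(Σx)² = 10·1046 − 6724 = 3736;  nΣy²−(Σy)² = 10·5827 − 19881 = 38389
  √(3736·38389) = √143421304 = 11975.8634
r = -10698 / 11975.8634 = -0.8933
t = r·√(n−2)/√(1−r²) = -0.8933·√8 / √(1−0.797985) = -2.526634 / 0.449461 = -5.621

-5.621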